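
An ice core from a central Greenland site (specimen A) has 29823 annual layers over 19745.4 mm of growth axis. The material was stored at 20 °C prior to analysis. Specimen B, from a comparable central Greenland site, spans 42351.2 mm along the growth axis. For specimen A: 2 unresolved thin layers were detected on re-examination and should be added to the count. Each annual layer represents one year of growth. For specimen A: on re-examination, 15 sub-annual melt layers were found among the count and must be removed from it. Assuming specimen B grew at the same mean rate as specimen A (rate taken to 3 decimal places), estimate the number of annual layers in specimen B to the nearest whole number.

63975 annual layers

Specimen A: adjusted count: 29823 − 15 + 2 = 29810 annual layers.
A: Mean rate = 19745.4 mm / 29810 years ≈ 0.662 mm per year.
Specimen B: 42351.2 mm / 0.662 mm per year = 63974.62 years ≈ 63975 annual layers.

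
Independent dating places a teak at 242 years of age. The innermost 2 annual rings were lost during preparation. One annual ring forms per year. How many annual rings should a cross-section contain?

240 annual rings

One annual ring per year gives 242 annual rings over 242 years.
Subtracting the 2 annual rings not captured gives 242 − 2 = 240 annual rings in the record.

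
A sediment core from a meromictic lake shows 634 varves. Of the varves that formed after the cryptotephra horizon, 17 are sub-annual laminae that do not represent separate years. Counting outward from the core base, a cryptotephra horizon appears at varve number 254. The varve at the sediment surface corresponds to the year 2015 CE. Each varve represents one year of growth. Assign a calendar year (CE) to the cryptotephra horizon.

The cryptotephra horizon sits at varve 254 from the core base, so 634 − 254 = 380 varves formed after it.
380 − 17 false = 363 true varves after the cryptotephra horizon.
The varve at the sediment surface is 2015 CE, so the cryptotephra horizon dates to 2015 − 363 = 1652 CE.

1652 CE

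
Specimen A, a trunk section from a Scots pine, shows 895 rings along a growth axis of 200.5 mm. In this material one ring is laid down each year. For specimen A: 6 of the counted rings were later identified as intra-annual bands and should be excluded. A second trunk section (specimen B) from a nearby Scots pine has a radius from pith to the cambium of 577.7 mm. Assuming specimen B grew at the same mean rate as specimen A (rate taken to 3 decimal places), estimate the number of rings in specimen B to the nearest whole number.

Specimen A: adjusted count: 895 − 6 = 889 rings.
A: Extension rate ≈ 200.5 / 889 = 0.226 mm per year.
Specimen B: 577.7 mm / 0.226 mm per year = 2556.19 years ≈ 2556 rings.

2556 rings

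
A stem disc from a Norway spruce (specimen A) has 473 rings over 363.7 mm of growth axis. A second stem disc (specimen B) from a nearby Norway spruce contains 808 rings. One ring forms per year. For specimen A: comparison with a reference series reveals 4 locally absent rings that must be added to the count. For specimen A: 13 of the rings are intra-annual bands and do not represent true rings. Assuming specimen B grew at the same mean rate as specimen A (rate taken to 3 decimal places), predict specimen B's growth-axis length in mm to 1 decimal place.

Specimen A: correcting the raw count gives 473 − 13 + 4 = 464 true rings.
A: Mean rate = 363.7 mm / 464 years ≈ 0.784 mm per year.
For B, 0.784 mm/year × 808 years = 633.5 mm.

633.5 mm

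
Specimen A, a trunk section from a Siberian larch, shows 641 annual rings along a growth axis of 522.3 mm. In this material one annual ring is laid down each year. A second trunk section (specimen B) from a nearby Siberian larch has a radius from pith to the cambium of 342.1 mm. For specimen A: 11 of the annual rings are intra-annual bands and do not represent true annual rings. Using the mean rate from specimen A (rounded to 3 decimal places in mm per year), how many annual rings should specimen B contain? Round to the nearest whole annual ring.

Specimen A: adjusted count: 641 − 11 = 630 annual rings.
A: 522.3 mm over 630 years gives 522.3 / 630 ≈ 0.829 mm per year.
Specimen B: 342.1 mm / 0.829 mm per year = 412.67 years ≈ 413 annual rings.

413 annual rings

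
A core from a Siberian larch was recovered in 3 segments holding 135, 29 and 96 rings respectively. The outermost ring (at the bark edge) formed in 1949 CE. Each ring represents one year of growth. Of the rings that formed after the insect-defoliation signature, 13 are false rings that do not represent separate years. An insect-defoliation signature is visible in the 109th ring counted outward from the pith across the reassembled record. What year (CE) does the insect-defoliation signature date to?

Total rings = 135 + 29 + 96 = 260.
Between ring 109 and the bark edge there are 260 − 109 = 151 rings.
Excluding 13 false rings: 151 − 13 = 138.
Counting back 138 years from 1949 CE places the insect-defoliation signature in 1949 − 138 = 1811 CE.

1811 CE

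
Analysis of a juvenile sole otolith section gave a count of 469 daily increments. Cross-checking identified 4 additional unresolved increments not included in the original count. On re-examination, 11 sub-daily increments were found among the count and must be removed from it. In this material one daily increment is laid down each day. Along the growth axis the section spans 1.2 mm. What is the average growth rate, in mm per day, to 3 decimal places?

0.003 mm per day

True daily increment count = 469 − 11 + 4 = 462.
Extension rate ≈ 1.2 / 462 = 0.003 mm per day.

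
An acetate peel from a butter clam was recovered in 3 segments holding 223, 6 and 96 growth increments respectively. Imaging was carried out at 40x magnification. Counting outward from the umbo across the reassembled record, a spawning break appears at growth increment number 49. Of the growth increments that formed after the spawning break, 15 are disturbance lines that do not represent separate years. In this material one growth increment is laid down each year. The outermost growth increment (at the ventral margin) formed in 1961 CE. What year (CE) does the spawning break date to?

Total growth increments = 223 + 6 + 96 = 325.
Between growth increment 49 and the ventral margin there are 325 − 49 = 276 growth increments.
Removing the 15 false growth increments leaves 276 − 15 = 261 true growth increments beyond the spawning break.
Counting back 261 years from 1961 CE places the spawning break in 1961 − 261 = 1700 CE.

1700 CE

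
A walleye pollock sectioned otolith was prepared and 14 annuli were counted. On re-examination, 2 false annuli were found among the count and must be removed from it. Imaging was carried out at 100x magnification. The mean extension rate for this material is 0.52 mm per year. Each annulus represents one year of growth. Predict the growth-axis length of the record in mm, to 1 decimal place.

6.2 mm

Adjusted count: 14 − 2 = 12 annuli.
12 years at 0.52 mm/year gives 0.52 × 12 = 6.2 mm.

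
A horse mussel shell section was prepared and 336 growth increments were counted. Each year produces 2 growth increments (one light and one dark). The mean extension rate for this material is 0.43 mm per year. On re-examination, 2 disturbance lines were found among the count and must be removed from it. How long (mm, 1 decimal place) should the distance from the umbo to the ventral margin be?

Adjusted count: 336 − 2 = 334 growth increments.
With 2 growth increments per year, 334 / 2 = 167 years.
167 years at 0.43 mm/year gives 0.43 × 167 = 71.8 mm.

71.8 mm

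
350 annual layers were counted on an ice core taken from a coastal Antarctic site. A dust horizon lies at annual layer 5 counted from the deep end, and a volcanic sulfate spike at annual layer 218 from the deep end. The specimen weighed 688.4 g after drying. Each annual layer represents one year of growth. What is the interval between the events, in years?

213 years

Separation: 218 − 5 = 213 annual layers.
At one annual layer per year, 213 years elapsed between them.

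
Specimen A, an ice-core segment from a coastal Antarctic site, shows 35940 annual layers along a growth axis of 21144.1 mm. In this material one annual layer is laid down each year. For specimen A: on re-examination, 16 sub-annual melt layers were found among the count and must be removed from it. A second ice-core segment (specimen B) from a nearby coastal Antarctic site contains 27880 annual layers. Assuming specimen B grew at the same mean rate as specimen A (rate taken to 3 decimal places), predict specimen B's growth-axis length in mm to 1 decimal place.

Specimen A: correcting the raw count gives 35940 − 16 = 35924 true annual layers.
A: 21144.1 mm over 35924 years gives 21144.1 / 35924 ≈ 0.589 mm per year.
For B, 0.589 mm/year × 27880 years = 16421.3 mm.

16421.3 mm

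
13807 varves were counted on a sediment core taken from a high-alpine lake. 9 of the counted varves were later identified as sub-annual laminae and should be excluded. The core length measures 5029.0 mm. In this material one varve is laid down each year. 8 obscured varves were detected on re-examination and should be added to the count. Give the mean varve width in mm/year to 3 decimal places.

True varve count = 13807 − 9 + 8 = 13806.
Mean rate = 5029.0 mm / 13806 years ≈ 0.364 mm/year.

0.364 mm/year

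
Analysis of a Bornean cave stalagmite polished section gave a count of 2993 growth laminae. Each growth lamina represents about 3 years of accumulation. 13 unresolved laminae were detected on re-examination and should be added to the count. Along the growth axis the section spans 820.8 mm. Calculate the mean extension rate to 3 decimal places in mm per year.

After corrections the count is 2993 + 13 = 3006 growth laminae.
3006 growth laminae at 3 years each span 3006 × 3 = 9018 years.
820.8 mm over 9018 years gives 820.8 / 9018 ≈ 0.091 mm per year.

0.091 mm per year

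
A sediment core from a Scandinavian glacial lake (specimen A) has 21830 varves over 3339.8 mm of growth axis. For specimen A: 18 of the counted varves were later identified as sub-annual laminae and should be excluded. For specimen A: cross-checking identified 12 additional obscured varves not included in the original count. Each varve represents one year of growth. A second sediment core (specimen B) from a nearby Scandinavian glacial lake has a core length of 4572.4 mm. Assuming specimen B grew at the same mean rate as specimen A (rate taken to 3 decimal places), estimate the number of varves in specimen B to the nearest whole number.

29885 varves

Specimen A: after corrections the count is 21830 − 18 + 12 = 21824 varves.
A: Mean rate = 3339.8 mm / 21824 years ≈ 0.153 mm/yr.
B spans 4572.4 / 0.153 = 29884.97 years ≈ 29885 varves.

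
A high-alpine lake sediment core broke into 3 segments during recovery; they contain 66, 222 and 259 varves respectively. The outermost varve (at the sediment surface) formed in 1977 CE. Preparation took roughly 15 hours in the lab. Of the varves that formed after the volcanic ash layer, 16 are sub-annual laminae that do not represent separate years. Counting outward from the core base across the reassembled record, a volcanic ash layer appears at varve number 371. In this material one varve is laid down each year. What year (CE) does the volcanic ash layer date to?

1817 CE

Total varves = 66 + 222 + 259 = 547.
547 − 371 = 176 varves lie beyond the volcanic ash layer toward the sediment surface.
Excluding 16 false varves: 176 − 16 = 160.
1977 − 160 = 1817 CE.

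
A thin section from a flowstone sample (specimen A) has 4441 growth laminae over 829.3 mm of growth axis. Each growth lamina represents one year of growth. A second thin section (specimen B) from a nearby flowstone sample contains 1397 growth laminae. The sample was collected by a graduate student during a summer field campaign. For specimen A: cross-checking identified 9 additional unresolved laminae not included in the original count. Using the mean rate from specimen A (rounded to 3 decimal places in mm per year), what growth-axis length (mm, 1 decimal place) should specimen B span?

259.8 mm

Specimen A: after corrections the count is 4441 + 9 = 4450 growth laminae.
A: 829.3 mm over 4450 years gives 829.3 / 4450 ≈ 0.186 mm/yr.
Length of B = 0.186 × 1397 = 259.8 mm.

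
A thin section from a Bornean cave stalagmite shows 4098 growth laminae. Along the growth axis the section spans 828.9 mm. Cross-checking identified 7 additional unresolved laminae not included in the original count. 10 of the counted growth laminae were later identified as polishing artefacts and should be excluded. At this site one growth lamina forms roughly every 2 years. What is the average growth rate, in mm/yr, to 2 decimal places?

Adjusted count: 4098 − 10 + 7 = 4095 growth laminae.
At 2 years per growth lamina, 4095 × 2 = 8190 years.
Extension rate ≈ 828.9 / 8190 = 0.10 mm/yr.

0.10 mm/yr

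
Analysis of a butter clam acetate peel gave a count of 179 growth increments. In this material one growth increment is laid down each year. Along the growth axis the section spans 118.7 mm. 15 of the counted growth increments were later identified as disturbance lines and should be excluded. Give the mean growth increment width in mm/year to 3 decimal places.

0.724 mm/year

True growth increment count = 179 − 15 = 164.
Extension rate ≈ 118.7 / 164 = 0.724 mm/year.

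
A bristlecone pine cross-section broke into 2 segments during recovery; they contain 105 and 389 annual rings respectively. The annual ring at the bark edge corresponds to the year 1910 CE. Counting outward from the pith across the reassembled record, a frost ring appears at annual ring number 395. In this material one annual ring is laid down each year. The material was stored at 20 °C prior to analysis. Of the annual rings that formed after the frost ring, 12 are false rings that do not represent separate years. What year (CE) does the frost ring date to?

1823 CE

Total annual rings = 105 + 389 = 494.
494 − 395 = 99 annual rings lie beyond the frost ring toward the bark edge.
Excluding 12 false annual rings: 99 − 12 = 87.
The annual ring at the bark edge is 1910 CE, so the frost ring dates to 1910 − 87 = 1823 CE.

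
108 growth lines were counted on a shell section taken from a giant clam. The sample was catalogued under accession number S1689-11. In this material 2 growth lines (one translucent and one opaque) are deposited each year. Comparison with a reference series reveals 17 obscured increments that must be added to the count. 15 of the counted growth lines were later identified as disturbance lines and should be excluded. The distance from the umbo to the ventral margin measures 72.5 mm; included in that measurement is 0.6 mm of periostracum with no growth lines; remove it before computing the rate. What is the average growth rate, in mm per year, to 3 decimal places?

After corrections the count is 108 − 15 + 17 = 110 growth lines.
With 2 growth lines per year, 110 / 2 = 55 years.
The growth record spans 72.5 − 0.6 = 71.9 mm.
71.9 mm over 55 years gives 71.9 / 55 ≈ 1.307 mm per year.

1.307 mm per year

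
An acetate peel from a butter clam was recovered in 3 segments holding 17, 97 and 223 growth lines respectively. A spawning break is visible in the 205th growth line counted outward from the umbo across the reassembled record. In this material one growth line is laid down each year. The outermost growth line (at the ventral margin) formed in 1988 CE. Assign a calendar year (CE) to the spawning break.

1856 CE

Total growth lines = 17 + 97 + 223 = 337.
The spawning break sits at growth line 205 from the umbo, so 337 − 205 = 132 growth lines formed after it.
The growth line at the ventral margin is 1988 CE, so the spawning break dates to 1988 − 132 = 1856 CE.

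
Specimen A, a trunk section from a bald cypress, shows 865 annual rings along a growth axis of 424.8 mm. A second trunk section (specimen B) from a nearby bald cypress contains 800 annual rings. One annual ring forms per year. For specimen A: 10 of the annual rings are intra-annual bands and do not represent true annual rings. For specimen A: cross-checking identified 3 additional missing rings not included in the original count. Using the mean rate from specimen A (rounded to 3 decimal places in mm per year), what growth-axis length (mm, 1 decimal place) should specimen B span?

Specimen A: true annual ring count = 865 − 10 + 3 = 858.
A: Extension rate ≈ 424.8 / 858 = 0.495 mm per year.
Length of B = 0.495 × 800 = 396.0 mm.

396.0 mm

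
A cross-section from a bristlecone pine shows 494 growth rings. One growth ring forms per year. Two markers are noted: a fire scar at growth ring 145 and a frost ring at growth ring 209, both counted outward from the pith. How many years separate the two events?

209 − 145 = 64 growth rings lie between the two events.
One growth ring per year makes the interval 64 years.

64 yr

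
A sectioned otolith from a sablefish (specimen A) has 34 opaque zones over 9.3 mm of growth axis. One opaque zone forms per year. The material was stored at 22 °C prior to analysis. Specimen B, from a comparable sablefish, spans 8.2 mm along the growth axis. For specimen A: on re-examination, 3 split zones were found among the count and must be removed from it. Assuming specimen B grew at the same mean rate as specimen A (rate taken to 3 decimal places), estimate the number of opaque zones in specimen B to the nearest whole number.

Specimen A: after corrections the count is 34 − 3 = 31 opaque zones.
A: Extension rate ≈ 9.3 / 31 = 0.300 mm/year.
B spans 8.2 / 0.300 = 27.33 years ≈ 27 opaque zones.

27 opaque zones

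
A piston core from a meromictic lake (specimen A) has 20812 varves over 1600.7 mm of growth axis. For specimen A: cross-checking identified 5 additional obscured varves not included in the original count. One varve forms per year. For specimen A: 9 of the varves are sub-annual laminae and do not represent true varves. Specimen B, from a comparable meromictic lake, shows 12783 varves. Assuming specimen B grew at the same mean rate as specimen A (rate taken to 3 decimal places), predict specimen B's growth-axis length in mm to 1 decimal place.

Specimen A: correcting the raw count gives 20812 − 9 + 5 = 20808 true varves.
A: 1600.7 mm over 20808 years gives 1600.7 / 20808 ≈ 0.077 mm/yr.
Length of B = 0.077 × 12783 = 984.3 mm.

984.3 mm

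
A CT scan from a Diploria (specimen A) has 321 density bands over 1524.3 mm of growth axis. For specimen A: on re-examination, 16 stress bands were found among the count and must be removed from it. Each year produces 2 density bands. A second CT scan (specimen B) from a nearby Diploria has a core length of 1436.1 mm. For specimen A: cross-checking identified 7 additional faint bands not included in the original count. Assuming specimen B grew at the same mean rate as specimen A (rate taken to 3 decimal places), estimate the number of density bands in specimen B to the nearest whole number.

Specimen A: true density band count = 321 − 16 + 7 = 312.
Specimen A: 312 density bands at 2 per year is 312 / 2 = 156 years.
A: Extension rate ≈ 1524.3 / 156 = 9.771 mm per year.
For B, 1436.1 / 9.771 = 146.98 years; at 2 density bands per year that is 146.98 × 2 ≈ 294 density bands.

294 density bands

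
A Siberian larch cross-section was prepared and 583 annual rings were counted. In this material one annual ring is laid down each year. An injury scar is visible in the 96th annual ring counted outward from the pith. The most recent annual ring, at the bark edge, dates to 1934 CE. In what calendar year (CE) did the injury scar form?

1447 CE

583 − 96 = 487 annual rings lie beyond the injury scar toward the bark edge.
1934 − 487 = 1447 CE.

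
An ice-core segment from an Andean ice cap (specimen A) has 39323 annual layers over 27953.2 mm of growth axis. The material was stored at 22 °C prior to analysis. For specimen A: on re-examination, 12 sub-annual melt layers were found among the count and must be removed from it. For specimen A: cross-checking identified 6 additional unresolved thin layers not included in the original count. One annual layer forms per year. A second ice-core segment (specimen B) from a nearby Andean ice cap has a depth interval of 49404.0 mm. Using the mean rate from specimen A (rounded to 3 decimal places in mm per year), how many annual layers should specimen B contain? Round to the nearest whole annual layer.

69485 annual layers

Specimen A: after corrections the count is 39323 − 12 + 6 = 39317 annual layers.
A: Mean rate = 27953.2 mm / 39317 years ≈ 0.711 mm/yr.
For B, 49404.0 / 0.711 = 69485.23 years ≈ 69485 annual layers.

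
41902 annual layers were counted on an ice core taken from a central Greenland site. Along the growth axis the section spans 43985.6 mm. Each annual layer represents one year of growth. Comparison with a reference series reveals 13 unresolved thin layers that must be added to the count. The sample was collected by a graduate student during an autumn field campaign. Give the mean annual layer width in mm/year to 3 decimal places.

1.049 mm/year

After corrections the count is 41902 + 13 = 41915 annual layers.
43985.6 mm over 41915 years gives 43985.6 / 41915 ≈ 1.049 mm/year.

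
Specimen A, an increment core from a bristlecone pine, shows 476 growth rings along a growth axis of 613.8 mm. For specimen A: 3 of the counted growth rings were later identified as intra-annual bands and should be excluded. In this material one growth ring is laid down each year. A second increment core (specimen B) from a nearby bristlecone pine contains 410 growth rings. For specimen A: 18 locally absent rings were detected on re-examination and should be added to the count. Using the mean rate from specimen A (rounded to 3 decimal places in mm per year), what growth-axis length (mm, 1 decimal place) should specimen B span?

Specimen A: correcting the raw count gives 476 − 3 + 18 = 491 true growth rings.
A: Mean rate = 613.8 mm / 491 years ≈ 1.250 mm/year.
Length of B = 1.250 × 410 = 512.5 mm.

512.5 mm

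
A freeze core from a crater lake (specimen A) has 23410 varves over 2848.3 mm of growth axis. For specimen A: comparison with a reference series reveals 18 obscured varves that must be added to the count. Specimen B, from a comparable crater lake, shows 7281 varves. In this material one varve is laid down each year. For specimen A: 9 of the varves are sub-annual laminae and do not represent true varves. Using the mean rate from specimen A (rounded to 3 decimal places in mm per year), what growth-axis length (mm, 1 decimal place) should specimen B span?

888.3 mm

Specimen A: adjusted count: 23410 − 9 + 18 = 23419 varves.
A: Extension rate ≈ 2848.3 / 23419 = 0.122 mm/yr.
B's length ≈ 0.122 × 7281 = 888.3 mm.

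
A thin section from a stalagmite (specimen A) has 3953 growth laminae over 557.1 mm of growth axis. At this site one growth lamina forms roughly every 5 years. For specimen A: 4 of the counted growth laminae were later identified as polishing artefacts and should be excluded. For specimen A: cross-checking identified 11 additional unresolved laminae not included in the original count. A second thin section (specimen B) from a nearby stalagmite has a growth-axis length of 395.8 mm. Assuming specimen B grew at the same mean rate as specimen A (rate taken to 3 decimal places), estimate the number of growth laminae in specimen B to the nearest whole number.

2827 growth laminae

Specimen A: true growth lamina count = 3953 − 4 + 11 = 3960.
Specimen A: at 5 years per growth lamina, 3960 × 5 = 19800 years.
A: Mean rate = 557.1 mm / 19800 years ≈ 0.028 mm/year.
Specimen B: 395.8 mm / 0.028 mm per year = 14135.71 years; at 5 years per growth lamina that is 14135.71 / 5 ≈ 2827 growth laminae.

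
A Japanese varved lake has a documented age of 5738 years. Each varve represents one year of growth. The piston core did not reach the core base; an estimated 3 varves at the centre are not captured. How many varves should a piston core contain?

Expected varves over 5738 years: 5738.
5738 − 3 missed = 5735 varves expected in the prepared section.

5735 varves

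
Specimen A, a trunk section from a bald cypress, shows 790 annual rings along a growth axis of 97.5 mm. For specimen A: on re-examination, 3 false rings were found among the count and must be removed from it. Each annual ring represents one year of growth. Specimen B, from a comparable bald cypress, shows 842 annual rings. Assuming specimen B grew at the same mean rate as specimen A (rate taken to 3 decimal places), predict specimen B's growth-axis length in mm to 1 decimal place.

104.4 mm

Specimen A: true annual ring count = 790 − 3 = 787.
A: Extension rate ≈ 97.5 / 787 = 0.124 mm/year.
For B, 0.124 mm/year × 842 years = 104.4 mm.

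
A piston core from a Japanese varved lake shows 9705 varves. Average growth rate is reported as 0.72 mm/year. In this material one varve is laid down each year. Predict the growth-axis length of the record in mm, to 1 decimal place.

6987.6 mm

9705 years of growth are recorded.
Length ≈ 0.72 × 9705 = 6987.6 mm.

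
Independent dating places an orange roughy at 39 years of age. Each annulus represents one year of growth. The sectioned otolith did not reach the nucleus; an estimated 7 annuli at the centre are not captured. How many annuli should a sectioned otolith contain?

At one annulus per year, 39 years correspond to 39 annuli.
Subtracting the 7 annuli not captured gives 39 − 7 = 32 annuli in the record.

32 annuli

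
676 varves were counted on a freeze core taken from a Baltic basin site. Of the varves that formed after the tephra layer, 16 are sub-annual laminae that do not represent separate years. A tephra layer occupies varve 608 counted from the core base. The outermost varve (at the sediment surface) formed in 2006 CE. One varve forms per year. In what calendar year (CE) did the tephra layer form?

Between varve 608 and the sediment surface there are 676 − 608 = 68 varves.
Excluding 16 false varves: 68 − 16 = 52.
The varve at the sediment surface is 2006 CE, so the tephra layer dates to 2006 − 52 = 1954 CE.

1954 CE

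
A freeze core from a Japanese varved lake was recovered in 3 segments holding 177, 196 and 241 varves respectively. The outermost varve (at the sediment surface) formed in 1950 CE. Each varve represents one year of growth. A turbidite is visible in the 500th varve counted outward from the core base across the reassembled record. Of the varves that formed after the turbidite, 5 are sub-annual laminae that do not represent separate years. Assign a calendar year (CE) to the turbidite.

Total varves = 177 + 196 + 241 = 614.
The turbidite sits at varve 500 from the core base, so 614 − 500 = 114 varves formed after it.
114 − 5 false = 109 true varves after the turbidite.
1950 − 109 = 1841 CE.

1841 CE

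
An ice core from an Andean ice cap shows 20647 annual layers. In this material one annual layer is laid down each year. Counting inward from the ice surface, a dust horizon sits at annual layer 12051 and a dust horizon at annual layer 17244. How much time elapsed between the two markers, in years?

5193 years

17244 − 12051 = 5193 annual layers lie between the two events.
That is 5193 years at one annual layer per year.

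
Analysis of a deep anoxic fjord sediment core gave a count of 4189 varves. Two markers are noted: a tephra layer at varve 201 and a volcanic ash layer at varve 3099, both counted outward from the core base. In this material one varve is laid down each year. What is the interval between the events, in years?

2898 years

3099 − 201 = 2898 varves lie between the two events.
One varve per year makes the interval 2898 years.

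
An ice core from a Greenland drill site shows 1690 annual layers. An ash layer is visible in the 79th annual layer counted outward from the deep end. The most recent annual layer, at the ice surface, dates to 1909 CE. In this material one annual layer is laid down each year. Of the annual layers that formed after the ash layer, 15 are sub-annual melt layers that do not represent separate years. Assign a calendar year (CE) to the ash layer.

313 CE

Between annual layer 79 and the ice surface there are 1690 − 79 = 1611 annual layers.
Excluding 15 false annual layers: 1611 − 15 = 1596.
1909 − 1596 = 313 CE.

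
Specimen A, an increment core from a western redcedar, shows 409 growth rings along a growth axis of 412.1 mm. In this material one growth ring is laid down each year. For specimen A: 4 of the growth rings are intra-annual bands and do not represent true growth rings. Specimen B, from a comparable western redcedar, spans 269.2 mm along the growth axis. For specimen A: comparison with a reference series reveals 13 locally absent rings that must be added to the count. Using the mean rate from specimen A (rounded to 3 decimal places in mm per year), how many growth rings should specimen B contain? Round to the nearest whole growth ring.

Specimen A: true growth ring count = 409 − 4 + 13 = 418.
A: 412.1 mm over 418 years gives 412.1 / 418 ≈ 0.986 mm per year.
B spans 269.2 / 0.986 = 273.02 years ≈ 273 growth rings.

273 growth rings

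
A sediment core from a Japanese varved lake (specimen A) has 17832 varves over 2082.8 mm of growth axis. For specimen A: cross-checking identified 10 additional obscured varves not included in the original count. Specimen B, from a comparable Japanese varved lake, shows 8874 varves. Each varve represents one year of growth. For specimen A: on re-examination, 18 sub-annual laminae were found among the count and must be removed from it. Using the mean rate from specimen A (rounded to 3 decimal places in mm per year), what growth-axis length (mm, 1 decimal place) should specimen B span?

1038.3 mm

Specimen A: correcting the raw count gives 17832 − 18 + 10 = 17824 true varves.
A: Mean rate = 2082.8 mm / 17824 years ≈ 0.117 mm/year.
Length of B = 0.117 × 8874 = 1038.3 mm.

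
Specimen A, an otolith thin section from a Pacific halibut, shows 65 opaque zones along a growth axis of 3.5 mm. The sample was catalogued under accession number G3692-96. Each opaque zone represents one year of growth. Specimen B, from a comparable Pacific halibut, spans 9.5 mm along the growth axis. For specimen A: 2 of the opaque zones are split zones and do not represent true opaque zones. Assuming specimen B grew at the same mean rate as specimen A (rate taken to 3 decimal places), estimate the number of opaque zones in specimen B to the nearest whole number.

Specimen A: after corrections the count is 65 − 2 = 63 opaque zones.
A: 3.5 mm over 63 years gives 3.5 / 63 ≈ 0.056 mm/yr.
Specimen B: 9.5 mm / 0.056 mm per year = 169.64 years ≈ 170 opaque zones.

170 opaque zones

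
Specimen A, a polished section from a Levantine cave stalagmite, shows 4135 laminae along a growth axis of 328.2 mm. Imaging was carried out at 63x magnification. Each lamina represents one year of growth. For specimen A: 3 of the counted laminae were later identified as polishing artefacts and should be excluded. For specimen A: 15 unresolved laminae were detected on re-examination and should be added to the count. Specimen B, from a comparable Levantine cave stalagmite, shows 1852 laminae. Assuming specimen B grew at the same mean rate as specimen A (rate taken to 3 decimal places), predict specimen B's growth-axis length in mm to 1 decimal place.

Specimen A: true lamina count = 4135 − 3 + 15 = 4147.
A: Mean rate = 328.2 mm / 4147 years ≈ 0.079 mm/yr.
For B, 0.079 mm/year × 1852 years = 146.3 mm.

146.3 mm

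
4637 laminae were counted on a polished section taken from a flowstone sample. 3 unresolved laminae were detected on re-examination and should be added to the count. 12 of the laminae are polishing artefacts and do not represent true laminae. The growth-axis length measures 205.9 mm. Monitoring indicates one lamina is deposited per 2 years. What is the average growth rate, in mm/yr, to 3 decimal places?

0.022 mm/yr

True lamina count = 4637 − 12 + 3 = 4628.
4628 laminae at 2 years each span 4628 × 2 = 9256 years.
Extension rate ≈ 205.9 / 9256 = 0.022 mm/yr.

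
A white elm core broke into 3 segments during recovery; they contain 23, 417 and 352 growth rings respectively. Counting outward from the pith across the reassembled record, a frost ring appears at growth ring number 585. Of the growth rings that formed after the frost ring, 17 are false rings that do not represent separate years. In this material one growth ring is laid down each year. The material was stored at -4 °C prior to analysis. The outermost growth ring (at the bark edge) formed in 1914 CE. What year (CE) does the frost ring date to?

1724 CE

Total growth rings = 23 + 417 + 352 = 792.
The frost ring sits at growth ring 585 from the pith, so 792 − 585 = 207 growth rings formed after it.
207 − 17 false = 190 true growth rings after the frost ring.
1914 − 190 = 1724 CE.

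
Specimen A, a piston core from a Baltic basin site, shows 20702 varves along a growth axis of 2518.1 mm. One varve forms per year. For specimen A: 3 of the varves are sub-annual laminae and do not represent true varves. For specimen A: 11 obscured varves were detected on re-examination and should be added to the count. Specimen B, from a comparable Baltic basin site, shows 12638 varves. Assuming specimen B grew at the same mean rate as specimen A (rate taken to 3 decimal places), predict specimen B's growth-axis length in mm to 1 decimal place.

Specimen A: true varve count = 20702 − 3 + 11 = 20710.
A: Mean rate = 2518.1 mm / 20710 years ≈ 0.122 mm per year.
B's length ≈ 0.122 × 12638 = 1541.8 mm.

1541.8 mm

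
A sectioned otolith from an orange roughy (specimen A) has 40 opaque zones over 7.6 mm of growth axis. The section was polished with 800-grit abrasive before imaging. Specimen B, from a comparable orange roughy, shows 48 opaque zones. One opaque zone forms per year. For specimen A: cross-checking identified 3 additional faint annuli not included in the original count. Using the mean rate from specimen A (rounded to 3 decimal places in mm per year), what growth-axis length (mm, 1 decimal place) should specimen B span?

8.5 mm

Specimen A: true opaque zone count = 40 + 3 = 43.
A: 7.6 mm over 43 years gives 7.6 / 43 ≈ 0.177 mm/yr.
B's length ≈ 0.177 × 48 = 8.5 mm.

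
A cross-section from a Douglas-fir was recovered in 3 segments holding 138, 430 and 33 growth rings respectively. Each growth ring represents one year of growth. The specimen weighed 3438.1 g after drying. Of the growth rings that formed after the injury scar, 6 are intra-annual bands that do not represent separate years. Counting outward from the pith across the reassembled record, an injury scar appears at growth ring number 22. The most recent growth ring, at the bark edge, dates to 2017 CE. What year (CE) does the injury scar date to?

Total growth rings = 138 + 430 + 33 = 601.
601 − 22 = 579 growth rings lie beyond the injury scar toward the bark edge.
Excluding 6 false growth rings: 579 − 6 = 573.
The growth ring at the bark edge is 2017 CE, so the injury scar dates to 2017 − 573 = 1444 CE.

1444 CE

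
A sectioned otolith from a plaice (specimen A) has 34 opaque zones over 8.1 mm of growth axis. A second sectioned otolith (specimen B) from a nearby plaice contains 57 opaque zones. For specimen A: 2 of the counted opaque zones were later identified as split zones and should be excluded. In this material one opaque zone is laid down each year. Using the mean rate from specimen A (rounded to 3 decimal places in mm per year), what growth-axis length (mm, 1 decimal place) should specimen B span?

Specimen A: after corrections the count is 34 − 2 = 32 opaque zones.
A: Extension rate ≈ 8.1 / 32 = 0.253 mm per year.
Length of B = 0.253 × 57 = 14.4 mm.

14.4 mm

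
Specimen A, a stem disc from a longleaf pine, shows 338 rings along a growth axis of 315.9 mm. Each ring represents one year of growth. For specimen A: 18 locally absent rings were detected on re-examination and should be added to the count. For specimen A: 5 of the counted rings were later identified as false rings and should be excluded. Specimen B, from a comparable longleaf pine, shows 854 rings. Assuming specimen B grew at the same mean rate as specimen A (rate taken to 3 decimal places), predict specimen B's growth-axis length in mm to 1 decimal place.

Specimen A: correcting the raw count gives 338 − 5 + 18 = 351 true rings.
A: Mean rate = 315.9 mm / 351 years ≈ 0.900 mm per year.
For B, 0.900 mm/year × 854 years = 768.6 mm.

768.6 mm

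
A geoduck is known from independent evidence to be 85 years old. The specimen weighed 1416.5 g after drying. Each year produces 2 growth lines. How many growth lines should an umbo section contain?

170 growth lines

Expected growth lines: 85 × 2 = 170.
So 170 growth lines should be present.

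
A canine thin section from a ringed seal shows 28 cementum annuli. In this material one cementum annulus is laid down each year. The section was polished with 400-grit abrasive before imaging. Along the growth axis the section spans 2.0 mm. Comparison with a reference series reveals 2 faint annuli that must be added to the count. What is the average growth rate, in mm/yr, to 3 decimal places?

Correcting the raw count gives 28 + 2 = 30 true cementum annuli.
Mean rate = 2.0 mm / 30 years ≈ 0.067 mm/yr.

0.067 mm/yr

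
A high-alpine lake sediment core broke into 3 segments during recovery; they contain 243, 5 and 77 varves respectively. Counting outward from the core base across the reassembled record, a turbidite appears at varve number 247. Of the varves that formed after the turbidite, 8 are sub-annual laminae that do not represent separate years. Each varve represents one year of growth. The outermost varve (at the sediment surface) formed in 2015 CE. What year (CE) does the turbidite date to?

1945 CE

Total varves = 243 + 5 + 77 = 325.
325 − 247 = 78 varves lie beyond the turbidite toward the sediment surface.
Removing the 8 false varves leaves 78 − 8 = 70 true varves beyond the turbidite.
2015 − 70 = 1945 CE.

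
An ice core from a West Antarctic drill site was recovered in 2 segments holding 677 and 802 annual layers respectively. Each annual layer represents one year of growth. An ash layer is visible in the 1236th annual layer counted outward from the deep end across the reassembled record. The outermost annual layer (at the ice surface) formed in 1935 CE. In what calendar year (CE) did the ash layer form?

Total annual layers = 677 + 802 = 1479.
Between annual layer 1236 and the ice surface there are 1479 − 1236 = 243 annual layers.
The annual layer at the ice surface is 1935 CE, so the ash layer dates to 1935 − 243 = 1692 CE.

1692 CE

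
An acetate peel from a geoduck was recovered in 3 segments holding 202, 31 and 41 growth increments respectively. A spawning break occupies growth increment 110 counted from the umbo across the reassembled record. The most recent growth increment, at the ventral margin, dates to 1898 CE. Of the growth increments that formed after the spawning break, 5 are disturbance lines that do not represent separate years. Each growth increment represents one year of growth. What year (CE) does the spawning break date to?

1739 CE

Total growth increments = 202 + 31 + 41 = 274.
274 − 110 = 164 growth increments lie beyond the spawning break toward the ventral margin.
Removing the 5 false growth increments leaves 164 − 5 = 159 true growth increments beyond the spawning break.
1898 − 159 = 1739 CE.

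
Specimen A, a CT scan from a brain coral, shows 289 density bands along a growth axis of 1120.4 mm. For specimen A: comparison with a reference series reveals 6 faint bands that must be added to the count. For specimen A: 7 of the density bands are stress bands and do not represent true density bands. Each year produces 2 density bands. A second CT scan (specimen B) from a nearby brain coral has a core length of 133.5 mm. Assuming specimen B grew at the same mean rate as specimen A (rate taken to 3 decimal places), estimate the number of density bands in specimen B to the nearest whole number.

34 density bands

Specimen A: after corrections the count is 289 − 7 + 6 = 288 density bands.
Specimen A: 288 density bands at 2 per year is 288 / 2 = 144 years.
A: Mean rate = 1120.4 mm / 144 years ≈ 7.781 mm/yr.
For B, 133.5 / 7.781 = 17.16 years; at 2 density bands per year that is 17.16 × 2 ≈ 34 density bands.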